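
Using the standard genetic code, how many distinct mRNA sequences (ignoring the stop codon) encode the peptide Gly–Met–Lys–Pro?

Gly: 4 codons.
Met: 1 codon.
Lys: 2 codons.
Pro: 4 codons.
4 × 1 × 2 × 4 = 32.

32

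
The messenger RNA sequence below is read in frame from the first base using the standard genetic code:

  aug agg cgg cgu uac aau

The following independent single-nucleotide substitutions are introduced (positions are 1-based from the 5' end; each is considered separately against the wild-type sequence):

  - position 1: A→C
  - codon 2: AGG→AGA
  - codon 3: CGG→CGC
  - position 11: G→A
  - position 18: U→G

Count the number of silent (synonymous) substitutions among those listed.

Codon 1: AUG (Met) → CUG (Leu) — missense.
Codon 2: AGG (Arg) → AGA (Arg) — synonymous.
Codon 3: CGG (Arg) → CGC (Arg) — synonymous.
Codon 4: CGU (Arg) → CAU (His) — missense.
Codon 6: AAU (Asn) → AAG (Lys) — missense.
Synonymous: 2 of 5.

2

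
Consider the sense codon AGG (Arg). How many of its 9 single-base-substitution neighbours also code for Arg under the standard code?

Position 1: CGG → 1 synonymous.
Position 2: none → 0 synonymous.
Position 3: AGA → 1 synonymous.
Total: 1 + 0 + 1 = 2.

2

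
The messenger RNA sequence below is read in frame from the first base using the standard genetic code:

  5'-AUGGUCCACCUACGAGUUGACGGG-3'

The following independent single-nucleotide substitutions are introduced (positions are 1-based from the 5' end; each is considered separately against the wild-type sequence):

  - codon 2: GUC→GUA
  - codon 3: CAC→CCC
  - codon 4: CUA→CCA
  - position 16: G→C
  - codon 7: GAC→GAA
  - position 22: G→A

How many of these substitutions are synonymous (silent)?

1

Codon 2: GUC (Val) → GUA (Val) — synonymous.
Codon 3: CAC (His) → CCC (Pro) — missense.
Codon 4: CUA (Leu) → CCA (Pro) — missense.
Codon 6: GUU (Val) → CUU (Leu) — missense.
Codon 7: GAC (Asp) → GAA (Glu) — missense.
Codon 8: GGG (Gly) → AGG (Arg) — missense.
Synonymous: 1 of 6.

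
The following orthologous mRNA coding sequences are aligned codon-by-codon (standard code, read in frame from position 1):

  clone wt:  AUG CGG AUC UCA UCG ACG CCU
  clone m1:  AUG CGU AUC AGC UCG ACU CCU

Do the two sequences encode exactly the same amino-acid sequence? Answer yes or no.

yes

Codon 1: AUG Met / AUG Met — identical.
Codon 2: CGG Arg / CGU Arg — synonymous.
Codon 3: AUC Ile / AUC Ile — identical.
Codon 4: UCA Ser / AGC Ser — synonymous.
Codon 5: UCG Ser / UCG Ser — identical.
Codon 6: ACG Thr / ACU Thr — synonymous.
Codon 7: CCU Pro / CCU Pro — identical.
Nonsynonymous differences: 0 → same protein.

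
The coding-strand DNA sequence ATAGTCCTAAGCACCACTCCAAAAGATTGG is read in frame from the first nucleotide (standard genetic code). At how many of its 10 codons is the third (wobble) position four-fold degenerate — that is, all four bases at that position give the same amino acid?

5

Codon 1 ATA (Ile): third position 3-fold.
Codon 2 GTC (Val): third position 4-fold.
Codon 3 CTA (Leu): third position 4-fold.
Codon 4 AGC (Ser): third position 2-fold.
Codon 5 ACC (Thr): third position 4-fold.
Codon 6 ACT (Thr): third position 4-fold.
Codon 7 CCA (Pro): third position 4-fold.
Codon 8 AAA (Lys): third position 2-fold.
Codon 9 GAT (Asp): third position 2-fold.
Codon 10 TGG (Trp): third position 1-fold.
Four-fold degenerate third positions: 5.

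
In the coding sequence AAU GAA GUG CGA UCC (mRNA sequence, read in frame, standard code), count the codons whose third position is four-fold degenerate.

Codon 1 AAU (Asn): third position 2-fold.
Codon 2 GAA (Glu): third position 2-fold.
Codon 3 GUG (Val): third position 4-fold.
Codon 4 CGA (Arg): third position 4-fold.
Codon 5 UCC (Ser): third position 4-fold.
Four-fold degenerate third positions: 3.

3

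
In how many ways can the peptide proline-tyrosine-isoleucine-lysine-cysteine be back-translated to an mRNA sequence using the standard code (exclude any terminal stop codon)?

Pro: 4 codons.
Tyr: 2 codons.
Ile: 3 codons.
Lys: 2 codons.
Cys: 2 codons.
4 × 2 × 3 × 2 × 2 = 96.

96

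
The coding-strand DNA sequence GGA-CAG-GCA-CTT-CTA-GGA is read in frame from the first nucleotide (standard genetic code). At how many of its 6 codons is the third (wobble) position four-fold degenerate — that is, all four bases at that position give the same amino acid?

5

Codon 1 GGA (Gly): third position 4-fold.
Codon 2 CAG (Gln): third position 2-fold.
Codon 3 GCA (Ala): third position 4-fold.
Codon 4 CTT (Leu): third position 4-fold.
Codon 5 CTA (Leu): third position 4-fold.
Codon 6 GGA (Gly): third position 4-fold.
Four-fold degenerate third positions: 5.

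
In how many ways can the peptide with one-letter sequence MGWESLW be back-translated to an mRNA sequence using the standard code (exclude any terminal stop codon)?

Met: 1 codon.
Gly: 4 codons.
Trp: 1 codon.
Glu: 2 codons.
Ser: 6 codons.
Leu: 6 codons.
Trp: 1 codon.
1 × 4 × 1 × 2 × 6 × 6 × 1 = 288.

288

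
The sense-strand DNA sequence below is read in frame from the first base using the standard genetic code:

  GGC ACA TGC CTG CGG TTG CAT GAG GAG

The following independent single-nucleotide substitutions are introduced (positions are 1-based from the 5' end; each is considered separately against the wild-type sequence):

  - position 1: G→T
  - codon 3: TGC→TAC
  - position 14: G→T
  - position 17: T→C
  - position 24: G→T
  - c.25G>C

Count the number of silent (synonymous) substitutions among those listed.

Codon 1: GGC (Gly) → TGC (Cys) — missense.
Codon 3: TGC (Cys) → TAC (Tyr) — missense.
Codon 5: CGG (Arg) → CTG (Leu) — missense.
Codon 6: TTG (Leu) → TCG (Ser) — missense.
Codon 8: GAG (Glu) → GAT (Asp) — missense.
Codon 9: GAG (Glu) → CAG (Gln) — missense.
Synonymous: 0 of 6.

0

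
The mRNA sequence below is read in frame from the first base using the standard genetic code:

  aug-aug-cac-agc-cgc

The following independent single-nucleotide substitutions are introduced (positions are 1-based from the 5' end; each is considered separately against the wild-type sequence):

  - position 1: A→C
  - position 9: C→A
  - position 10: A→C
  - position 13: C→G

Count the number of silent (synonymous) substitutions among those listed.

0

Codon 1: AUG (Met) → CUG (Leu) — missense.
Codon 3: CAC (His) → CAA (Gln) — missense.
Codon 4: AGC (Ser) → CGC (Arg) — missense.
Codon 5: CGC (Arg) → GGC (Gly) — missense.
Synonymous: 0 of 4.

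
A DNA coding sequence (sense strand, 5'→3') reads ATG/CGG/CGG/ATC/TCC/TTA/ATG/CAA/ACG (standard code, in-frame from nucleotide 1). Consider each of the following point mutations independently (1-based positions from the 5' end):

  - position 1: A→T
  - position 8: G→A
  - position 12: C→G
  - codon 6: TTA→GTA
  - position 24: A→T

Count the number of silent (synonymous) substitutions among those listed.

0

Codon 1: ATG (Met) → TTG (Leu) — missense.
Codon 3: CGG (Arg) → CAG (Gln) — missense.
Codon 4: ATC (Ile) → ATG (Met) — missense.
Codon 6: TTA (Leu) → GTA (Val) — missense.
Codon 8: CAA (Gln) → CAT (His) — missense.
Synonymous: 0 of 5.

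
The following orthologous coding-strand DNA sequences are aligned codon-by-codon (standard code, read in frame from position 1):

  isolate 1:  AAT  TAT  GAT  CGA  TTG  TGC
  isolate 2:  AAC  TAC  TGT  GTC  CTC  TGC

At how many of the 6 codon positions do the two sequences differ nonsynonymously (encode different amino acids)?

2

Codon 1: AAT Asn / AAC Asn — synonymous.
Codon 2: TAT Tyr / TAC Tyr — synonymous.
Codon 3: GAT Asp / TGT Cys — nonsynonymous.
Codon 4: CGA Arg / GTC Val — nonsynonymous.
Codon 5: TTG Leu / CTC Leu — synonymous.
Codon 6: TGC Cys / TGC Cys — identical.
Nonsynonymous differences: 2.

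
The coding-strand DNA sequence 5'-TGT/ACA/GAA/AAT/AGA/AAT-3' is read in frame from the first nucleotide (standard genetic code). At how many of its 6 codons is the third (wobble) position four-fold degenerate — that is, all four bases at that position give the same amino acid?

Codon 1 TGT (Cys): third position 2-fold.
Codon 2 ACA (Thr): third position 4-fold.
Codon 3 GAA (Glu): third position 2-fold.
Codon 4 AAT (Asn): third position 2-fold.
Codon 5 AGA (Arg): third position 2-fold.
Codon 6 AAT (Asn): third position 2-fold.
Four-fold degenerate third positions: 1.

1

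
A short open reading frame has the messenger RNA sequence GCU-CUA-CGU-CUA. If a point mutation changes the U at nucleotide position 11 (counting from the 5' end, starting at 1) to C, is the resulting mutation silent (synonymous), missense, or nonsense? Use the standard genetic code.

missense

Position 11 falls in codon 4: CUA → Leu.
After the substitution the codon is CCA → Pro.
Leu ≠ Pro, so this is a missense mutation.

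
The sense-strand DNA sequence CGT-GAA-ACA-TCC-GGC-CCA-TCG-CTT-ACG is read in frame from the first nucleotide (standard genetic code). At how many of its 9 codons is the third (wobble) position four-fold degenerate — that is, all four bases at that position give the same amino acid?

8

Codon 1 CGT (Arg): third position 4-fold.
Codon 2 GAA (Glu): third position 2-fold.
Codon 3 ACA (Thr): third position 4-fold.
Codon 4 TCC (Ser): third position 4-fold.
Codon 5 GGC (Gly): third position 4-fold.
Codon 6 CCA (Pro): third position 4-fold.
Codon 7 TCG (Ser): third position 4-fold.
Codon 8 CTT (Leu): third position 4-fold.
Codon 9 ACG (Thr): third position 4-fold.
Four-fold degenerate third positions: 8.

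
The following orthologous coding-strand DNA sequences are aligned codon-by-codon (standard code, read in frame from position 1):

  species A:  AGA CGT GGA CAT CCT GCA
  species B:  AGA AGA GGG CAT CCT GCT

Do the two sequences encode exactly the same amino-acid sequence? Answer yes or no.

Codon 1: AGA Arg / AGA Arg — identical.
Codon 2: CGT Arg / AGA Arg — synonymous.
Codon 3: GGA Gly / GGG Gly — synonymous.
Codon 4: CAT His / CAT His — identical.
Codon 5: CCT Pro / CCT Pro — identical.
Codon 6: GCA Ala / GCT Ala — synonymous.
Nonsynonymous differences: 0 → same protein.

yes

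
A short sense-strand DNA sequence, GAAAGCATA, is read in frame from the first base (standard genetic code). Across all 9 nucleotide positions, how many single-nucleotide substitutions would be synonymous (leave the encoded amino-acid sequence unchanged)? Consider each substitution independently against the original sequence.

4

Codon 1 (GAA, Glu): 1 synonymous substitution.
Codon 2 (AGC, Ser): 1 synonymous substitution.
Codon 3 (ATA, Ile): 2 synonymous substitutions.
Total: 1 + 1 + 2 = 4.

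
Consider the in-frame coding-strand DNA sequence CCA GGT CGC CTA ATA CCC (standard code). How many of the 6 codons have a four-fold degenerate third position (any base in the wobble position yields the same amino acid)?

Codon 1 CCA (Pro): third position 4-fold.
Codon 2 GGT (Gly): third position 4-fold.
Codon 3 CGC (Arg): third position 4-fold.
Codon 4 CTA (Leu): third position 4-fold.
Codon 5 ATA (Ile): third position 3-fold.
Codon 6 CCC (Pro): third position 4-fold.
Four-fold degenerate third positions: 5.

5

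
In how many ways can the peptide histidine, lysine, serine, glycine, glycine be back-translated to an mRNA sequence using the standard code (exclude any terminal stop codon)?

His: 2 codons.
Lys: 2 codons.
Ser: 6 codons.
Gly: 4 codons.
Gly: 4 codons.
2 × 2 × 6 × 4 × 4 = 384.

384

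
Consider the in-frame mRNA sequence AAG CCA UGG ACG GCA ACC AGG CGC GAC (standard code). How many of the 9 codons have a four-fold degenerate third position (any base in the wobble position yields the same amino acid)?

5

Codon 1 AAG (Lys): third position 2-fold.
Codon 2 CCA (Pro): third position 4-fold.
Codon 3 UGG (Trp): third position 1-fold.
Codon 4 ACG (Thr): third position 4-fold.
Codon 5 GCA (Ala): third position 4-fold.
Codon 6 ACC (Thr): third position 4-fold.
Codon 7 AGG (Arg): third position 2-fold.
Codon 8 CGC (Arg): third position 4-fold.
Codon 9 GAC (Asp): third position 2-fold.
Four-fold degenerate third positions: 5.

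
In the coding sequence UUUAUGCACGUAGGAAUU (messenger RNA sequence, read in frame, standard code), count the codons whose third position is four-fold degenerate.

Codon 1 UUU (Phe): third position 2-fold.
Codon 2 AUG (Met): third position 1-fold.
Codon 3 CAC (His): third position 2-fold.
Codon 4 GUA (Val): third position 4-fold.
Codon 5 GGA (Gly): third position 4-fold.
Codon 6 AUU (Ile): third position 3-fold.
Four-fold degenerate third positions: 2.

2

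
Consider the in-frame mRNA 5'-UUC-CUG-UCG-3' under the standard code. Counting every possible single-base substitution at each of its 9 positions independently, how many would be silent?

8

Codon 1 (UUC, Phe): 1 synonymous substitution.
Codon 2 (CUG, Leu): 4 synonymous substitutions.
Codon 3 (UCG, Ser): 3 synonymous substitutions.
Total: 1 + 4 + 3 = 8.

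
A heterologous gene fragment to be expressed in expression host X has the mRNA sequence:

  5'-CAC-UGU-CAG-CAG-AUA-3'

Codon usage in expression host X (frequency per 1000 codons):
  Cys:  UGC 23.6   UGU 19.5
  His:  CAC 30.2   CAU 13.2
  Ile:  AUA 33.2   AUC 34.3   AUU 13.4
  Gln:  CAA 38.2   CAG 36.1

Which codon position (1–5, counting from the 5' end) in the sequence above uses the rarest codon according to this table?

Codon 1 CAC (His): 30.2 per 1000.
Codon 2 UGU (Cys): 19.5 per 1000.
Codon 3 CAG (Gln): 36.1 per 1000.
Codon 4 CAG (Gln): 36.1 per 1000.
Codon 5 AUA (Ile): 33.2 per 1000.
Lowest frequency is 19.5 at codon 2.

2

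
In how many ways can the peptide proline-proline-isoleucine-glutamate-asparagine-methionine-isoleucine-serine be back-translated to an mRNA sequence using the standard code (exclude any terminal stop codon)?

3456

Pro: 4 codons.
Pro: 4 codons.
Ile: 3 codons.
Glu: 2 codons.
Asn: 2 codons.
Met: 1 codon.
Ile: 3 codons.
Ser: 6 codons.
4 × 4 × 3 × 2 × 2 × 1 × 3 × 6 = 3456.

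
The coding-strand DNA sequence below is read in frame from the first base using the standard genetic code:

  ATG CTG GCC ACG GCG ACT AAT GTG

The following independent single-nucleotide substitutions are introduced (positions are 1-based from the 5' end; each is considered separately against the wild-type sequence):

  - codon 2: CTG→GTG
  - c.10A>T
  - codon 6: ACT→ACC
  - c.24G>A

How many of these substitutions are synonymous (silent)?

2

Codon 2: CTG (Leu) → GTG (Val) — missense.
Codon 4: ACG (Thr) → TCG (Ser) — missense.
Codon 6: ACT (Thr) → ACC (Thr) — synonymous.
Codon 8: GTG (Val) → GTA (Val) — synonymous.
Synonymous: 2 of 4.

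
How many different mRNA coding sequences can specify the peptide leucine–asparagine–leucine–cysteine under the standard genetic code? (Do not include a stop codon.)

Leu: 6 codons.
Asn: 2 codons.
Leu: 6 codons.
Cys: 2 codons.
6 × 2 × 6 × 2 = 144.

144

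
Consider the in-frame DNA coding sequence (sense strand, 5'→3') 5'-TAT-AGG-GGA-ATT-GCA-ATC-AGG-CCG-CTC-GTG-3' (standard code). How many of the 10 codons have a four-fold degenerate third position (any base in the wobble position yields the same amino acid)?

Codon 1 TAT (Tyr): third position 2-fold.
Codon 2 AGG (Arg): third position 2-fold.
Codon 3 GGA (Gly): third position 4-fold.
Codon 4 ATT (Ile): third position 3-fold.
Codon 5 GCA (Ala): third position 4-fold.
Codon 6 ATC (Ile): third position 3-fold.
Codon 7 AGG (Arg): third position 2-fold.
Codon 8 CCG (Pro): third position 4-fold.
Codon 9 CTC (Leu): third position 4-fold.
Codon 10 GTG (Val): third position 4-fold.
Four-fold degenerate third positions: 5.

5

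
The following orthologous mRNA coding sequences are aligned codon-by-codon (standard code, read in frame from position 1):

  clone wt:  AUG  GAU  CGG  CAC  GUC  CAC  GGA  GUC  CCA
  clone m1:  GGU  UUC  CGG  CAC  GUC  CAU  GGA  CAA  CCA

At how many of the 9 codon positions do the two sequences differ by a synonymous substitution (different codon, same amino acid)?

1

Codon 1: AUG Met / GGU Gly — nonsynonymous.
Codon 2: GAU Asp / UUC Phe — nonsynonymous.
Codon 3: CGG Arg / CGG Arg — identical.
Codon 4: CAC His / CAC His — identical.
Codon 5: GUC Val / GUC Val — identical.
Codon 6: CAC His / CAU His — synonymous.
Codon 7: GGA Gly / GGA Gly — identical.
Codon 8: GUC Val / CAA Gln — nonsynonymous.
Codon 9: CCA Pro / CCA Pro — identical.
Synonymous differences: 1.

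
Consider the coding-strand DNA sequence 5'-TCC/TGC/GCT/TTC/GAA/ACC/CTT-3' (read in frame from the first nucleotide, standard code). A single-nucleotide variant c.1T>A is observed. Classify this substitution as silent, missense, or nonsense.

Position 1 falls in codon 1: TCC → Ser.
After the substitution the codon is ACC → Thr.
Ser ≠ Thr, so this is a missense mutation.

missense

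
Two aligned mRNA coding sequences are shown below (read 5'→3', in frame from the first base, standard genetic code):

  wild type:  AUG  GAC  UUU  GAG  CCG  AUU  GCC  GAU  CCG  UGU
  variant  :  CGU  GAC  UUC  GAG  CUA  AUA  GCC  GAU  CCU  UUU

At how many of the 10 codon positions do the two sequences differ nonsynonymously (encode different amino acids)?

3

Codon 1: AUG Met / CGU Arg — nonsynonymous.
Codon 2: GAC Asp / GAC Asp — identical.
Codon 3: UUU Phe / UUC Phe — synonymous.
Codon 4: GAG Glu / GAG Glu — identical.
Codon 5: CCG Pro / CUA Leu — nonsynonymous.
Codon 6: AUU Ile / AUA Ile — synonymous.
Codon 7: GCC Ala / GCC Ala — identical.
Codon 8: GAU Asp / GAU Asp — identical.
Codon 9: CCG Pro / CCU Pro — synonymous.
Codon 10: UGU Cys / UUU Phe — nonsynonymous.
Nonsynonymous differences: 3.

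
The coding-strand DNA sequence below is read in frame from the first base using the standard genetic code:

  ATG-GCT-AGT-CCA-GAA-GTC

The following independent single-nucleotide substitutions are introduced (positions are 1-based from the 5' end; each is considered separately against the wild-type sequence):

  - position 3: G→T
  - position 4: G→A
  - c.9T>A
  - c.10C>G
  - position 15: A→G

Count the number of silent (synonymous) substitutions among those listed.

1

Codon 1: ATG (Met) → ATT (Ile) — missense.
Codon 2: GCT (Ala) → ACT (Thr) — missense.
Codon 3: AGT (Ser) → AGA (Arg) — missense.
Codon 4: CCA (Pro) → GCA (Ala) — missense.
Codon 5: GAA (Glu) → GAG (Glu) — synonymous.
Synonymous: 1 of 5.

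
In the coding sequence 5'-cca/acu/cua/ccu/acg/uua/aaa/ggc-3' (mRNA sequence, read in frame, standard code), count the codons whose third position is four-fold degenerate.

Codon 1 CCA (Pro): third position 4-fold.
Codon 2 ACU (Thr): third position 4-fold.
Codon 3 CUA (Leu): third position 4-fold.
Codon 4 CCU (Pro): third position 4-fold.
Codon 5 ACG (Thr): third position 4-fold.
Codon 6 UUA (Leu): third position 2-fold.
Codon 7 AAA (Lys): third position 2-fold.
Codon 8 GGC (Gly): third position 4-fold.
Four-fold degenerate third positions: 6.

6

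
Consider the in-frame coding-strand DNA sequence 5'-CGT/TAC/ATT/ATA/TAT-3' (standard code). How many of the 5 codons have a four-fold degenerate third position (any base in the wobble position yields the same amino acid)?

Codon 1 CGT (Arg): third position 4-fold.
Codon 2 TAC (Tyr): third position 2-fold.
Codon 3 ATT (Ile): third position 3-fold.
Codon 4 ATA (Ile): third position 3-fold.
Codon 5 TAT (Tyr): third position 2-fold.
Four-fold degenerate third positions: 1.

1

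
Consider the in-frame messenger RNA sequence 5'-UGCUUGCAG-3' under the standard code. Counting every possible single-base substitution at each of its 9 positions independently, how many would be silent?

Codon 1 (UGC, Cys): 1 synonymous substitution.
Codon 2 (UUG, Leu): 2 synonymous substitutions.
Codon 3 (CAG, Gln): 1 synonymous substitution.
Total: 1 + 2 + 1 = 4.

4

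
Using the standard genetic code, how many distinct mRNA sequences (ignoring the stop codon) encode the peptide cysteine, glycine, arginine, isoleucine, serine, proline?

Cys: 2 codons.
Gly: 4 codons.
Arg: 6 codons.
Ile: 3 codons.
Ser: 6 codons.
Pro: 4 codons.
2 × 4 × 6 × 3 × 6 × 4 = 3456.

3456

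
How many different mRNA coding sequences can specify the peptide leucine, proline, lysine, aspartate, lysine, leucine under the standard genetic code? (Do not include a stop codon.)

Leu: 6 codons.
Pro: 4 codons.
Lys: 2 codons.
Asp: 2 codons.
Lys: 2 codons.
Leu: 6 codons.
6 × 4 × 2 × 2 × 2 × 6 = 1152.

1152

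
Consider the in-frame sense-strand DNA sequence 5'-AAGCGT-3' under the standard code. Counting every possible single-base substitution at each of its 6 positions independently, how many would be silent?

Codon 1 (AAG, Lys): 1 synonymous substitution.
Codon 2 (CGT, Arg): 3 synonymous substitutions.
Total: 1 + 3 = 4.

4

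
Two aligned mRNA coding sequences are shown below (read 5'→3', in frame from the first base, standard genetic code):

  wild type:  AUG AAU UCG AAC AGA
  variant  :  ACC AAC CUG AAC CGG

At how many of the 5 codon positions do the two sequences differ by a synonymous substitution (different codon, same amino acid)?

2

Codon 1: AUG Met / ACC Thr — nonsynonymous.
Codon 2: AAU Asn / AAC Asn — synonymous.
Codon 3: UCG Ser / CUG Leu — nonsynonymous.
Codon 4: AAC Asn / AAC Asn — identical.
Codon 5: AGA Arg / CGG Arg — synonymous.
Synonymous differences: 2.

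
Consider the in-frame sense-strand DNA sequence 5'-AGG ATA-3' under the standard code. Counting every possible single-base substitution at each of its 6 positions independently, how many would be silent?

Codon 1 (AGG, Arg): 2 synonymous substitutions.
Codon 2 (ATA, Ile): 2 synonymous substitutions.
Total: 2 + 2 = 4.

4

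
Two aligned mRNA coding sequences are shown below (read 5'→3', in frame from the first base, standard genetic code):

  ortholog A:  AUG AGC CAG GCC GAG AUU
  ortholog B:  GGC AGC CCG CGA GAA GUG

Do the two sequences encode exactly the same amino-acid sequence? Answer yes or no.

no

Codon 1: AUG Met / GGC Gly — nonsynonymous.
Codon 2: AGC Ser / AGC Ser — identical.
Codon 3: CAG Gln / CCG Pro — nonsynonymous.
Codon 4: GCC Ala / CGA Arg — nonsynonymous.
Codon 5: GAG Glu / GAA Glu — synonymous.
Codon 6: AUU Ile / GUG Val — nonsynonymous.
Nonsynonymous differences: 4 → different protein.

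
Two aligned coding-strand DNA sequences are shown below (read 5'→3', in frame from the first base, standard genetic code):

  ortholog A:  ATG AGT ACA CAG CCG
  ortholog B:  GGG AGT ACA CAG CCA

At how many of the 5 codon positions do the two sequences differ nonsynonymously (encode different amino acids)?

1

Codon 1: ATG Met / GGG Gly — nonsynonymous.
Codon 2: AGT Ser / AGT Ser — identical.
Codon 3: ACA Thr / ACA Thr — identical.
Codon 4: CAG Gln / CAG Gln — identical.
Codon 5: CCG Pro / CCA Pro — synonymous.
Nonsynonymous differences: 1.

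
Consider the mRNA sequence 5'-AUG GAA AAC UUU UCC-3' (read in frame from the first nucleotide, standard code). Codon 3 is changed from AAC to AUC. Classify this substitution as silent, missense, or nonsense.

missense

Position 8 falls in codon 3: AAC → Asn.
After the substitution the codon is AUC → Ile.
Asn ≠ Ile, so this is a missense mutation.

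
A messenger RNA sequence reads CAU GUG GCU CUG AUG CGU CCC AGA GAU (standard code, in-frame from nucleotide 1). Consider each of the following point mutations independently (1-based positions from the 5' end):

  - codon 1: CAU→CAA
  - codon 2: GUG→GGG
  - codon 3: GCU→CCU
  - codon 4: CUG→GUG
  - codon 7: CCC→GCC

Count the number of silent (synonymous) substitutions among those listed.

0

Codon 1: CAU (His) → CAA (Gln) — missense.
Codon 2: GUG (Val) → GGG (Gly) — missense.
Codon 3: GCU (Ala) → CCU (Pro) — missense.
Codon 4: CUG (Leu) → GUG (Val) — missense.
Codon 7: CCC (Pro) → GCC (Ala) — missense.
Synonymous: 0 of 5.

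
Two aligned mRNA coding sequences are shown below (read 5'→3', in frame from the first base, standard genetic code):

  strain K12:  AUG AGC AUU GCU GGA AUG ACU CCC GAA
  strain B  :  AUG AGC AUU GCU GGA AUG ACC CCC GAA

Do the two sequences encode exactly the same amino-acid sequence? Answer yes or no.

yes

Codon 1: AUG Met / AUG Met — identical.
Codon 2: AGC Ser / AGC Ser — identical.
Codon 3: AUU Ile / AUU Ile — identical.
Codon 4: GCU Ala / GCU Ala — identical.
Codon 5: GGA Gly / GGA Gly — identical.
Codon 6: AUG Met / AUG Met — identical.
Codon 7: ACU Thr / ACC Thr — synonymous.
Codon 8: CCC Pro / CCC Pro — identical.
Codon 9: GAA Glu / GAA Glu — identical.
Nonsynonymous differences: 0 → same protein.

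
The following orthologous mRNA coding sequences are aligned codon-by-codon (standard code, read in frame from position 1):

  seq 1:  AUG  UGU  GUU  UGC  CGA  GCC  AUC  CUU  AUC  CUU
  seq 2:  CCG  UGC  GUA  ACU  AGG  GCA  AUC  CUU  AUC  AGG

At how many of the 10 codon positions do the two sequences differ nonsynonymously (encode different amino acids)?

Codon 1: AUG Met / CCG Pro — nonsynonymous.
Codon 2: UGU Cys / UGC Cys — synonymous.
Codon 3: GUU Val / GUA Val — synonymous.
Codon 4: UGC Cys / ACU Thr — nonsynonymous.
Codon 5: CGA Arg / AGG Arg — synonymous.
Codon 6: GCC Ala / GCA Ala — synonymous.
Codon 7: AUC Ile / AUC Ile — identical.
Codon 8: CUU Leu / CUU Leu — identical.
Codon 9: AUC Ile / AUC Ile — identical.
Codon 10: CUU Leu / AGG Arg — nonsynonymous.
Nonsynonymous differences: 3.

3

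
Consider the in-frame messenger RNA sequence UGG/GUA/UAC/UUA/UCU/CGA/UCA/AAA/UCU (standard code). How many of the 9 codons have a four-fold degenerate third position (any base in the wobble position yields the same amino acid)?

Codon 1 UGG (Trp): third position 1-fold.
Codon 2 GUA (Val): third position 4-fold.
Codon 3 UAC (Tyr): third position 2-fold.
Codon 4 UUA (Leu): third position 2-fold.
Codon 5 UCU (Ser): third position 4-fold.
Codon 6 CGA (Arg): third position 4-fold.
Codon 7 UCA (Ser): third position 4-fold.
Codon 8 AAA (Lys): third position 2-fold.
Codon 9 UCU (Ser): third position 4-fold.
Four-fold degenerate third positions: 5.

5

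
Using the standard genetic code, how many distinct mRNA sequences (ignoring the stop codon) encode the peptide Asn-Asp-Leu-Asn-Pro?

Asn: 2 codons.
Asp: 2 codons.
Leu: 6 codons.
Asn: 2 codons.
Pro: 4 codons.
2 × 2 × 6 × 2 × 4 = 192.

192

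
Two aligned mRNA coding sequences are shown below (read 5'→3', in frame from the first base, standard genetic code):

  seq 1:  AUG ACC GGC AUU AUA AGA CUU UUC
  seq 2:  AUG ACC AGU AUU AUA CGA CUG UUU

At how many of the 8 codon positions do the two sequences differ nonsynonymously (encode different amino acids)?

Codon 1: AUG Met / AUG Met — identical.
Codon 2: ACC Thr / ACC Thr — identical.
Codon 3: GGC Gly / AGU Ser — nonsynonymous.
Codon 4: AUU Ile / AUU Ile — identical.
Codon 5: AUA Ile / AUA Ile — identical.
Codon 6: AGA Arg / CGA Arg — synonymous.
Codon 7: CUU Leu / CUG Leu — synonymous.
Codon 8: UUC Phe / UUU Phe — synonymous.
Nonsynonymous differences: 1.

1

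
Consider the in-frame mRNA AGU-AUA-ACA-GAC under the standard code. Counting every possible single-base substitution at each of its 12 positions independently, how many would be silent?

7

Codon 1 (AGU, Ser): 1 synonymous substitution.
Codon 2 (AUA, Ile): 2 synonymous substitutions.
Codon 3 (ACA, Thr): 3 synonymous substitutions.
Codon 4 (GAC, Asp): 1 synonymous substitution.
Total: 1 + 2 + 3 + 1 = 7.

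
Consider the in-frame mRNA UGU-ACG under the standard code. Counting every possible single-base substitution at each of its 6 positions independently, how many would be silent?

Codon 1 (UGU, Cys): 1 synonymous substitution.
Codon 2 (ACG, Thr): 3 synonymous substitutions.
Total: 1 + 3 = 4.

4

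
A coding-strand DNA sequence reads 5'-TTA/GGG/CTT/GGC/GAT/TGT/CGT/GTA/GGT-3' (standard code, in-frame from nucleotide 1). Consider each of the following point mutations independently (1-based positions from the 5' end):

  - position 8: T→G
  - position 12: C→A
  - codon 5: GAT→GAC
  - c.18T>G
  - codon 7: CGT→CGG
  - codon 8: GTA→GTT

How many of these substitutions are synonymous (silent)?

4

Codon 3: CTT (Leu) → CGT (Arg) — missense.
Codon 4: GGC (Gly) → GGA (Gly) — synonymous.
Codon 5: GAT (Asp) → GAC (Asp) — synonymous.
Codon 6: TGT (Cys) → TGG (Trp) — missense.
Codon 7: CGT (Arg) → CGG (Arg) — synonymous.
Codon 8: GTA (Val) → GTT (Val) — synonymous.
Synonymous: 4 of 6.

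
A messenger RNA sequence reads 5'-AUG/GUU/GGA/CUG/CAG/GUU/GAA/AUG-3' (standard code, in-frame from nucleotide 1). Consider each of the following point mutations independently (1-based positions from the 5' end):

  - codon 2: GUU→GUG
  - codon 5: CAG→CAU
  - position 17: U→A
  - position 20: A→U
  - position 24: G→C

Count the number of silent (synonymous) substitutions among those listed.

Codon 2: GUU (Val) → GUG (Val) — synonymous.
Codon 5: CAG (Gln) → CAU (His) — missense.
Codon 6: GUU (Val) → GAU (Asp) — missense.
Codon 7: GAA (Glu) → GUA (Val) — missense.
Codon 8: AUG (Met) → AUC (Ile) — missense.
Synonymous: 1 of 5.

1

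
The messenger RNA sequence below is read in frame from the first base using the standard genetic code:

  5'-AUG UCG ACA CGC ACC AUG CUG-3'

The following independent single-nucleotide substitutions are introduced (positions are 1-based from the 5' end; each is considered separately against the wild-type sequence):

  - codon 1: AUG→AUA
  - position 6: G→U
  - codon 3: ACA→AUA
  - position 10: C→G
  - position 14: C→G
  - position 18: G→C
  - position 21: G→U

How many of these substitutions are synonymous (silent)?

2

Codon 1: AUG (Met) → AUA (Ile) — missense.
Codon 2: UCG (Ser) → UCU (Ser) — synonymous.
Codon 3: ACA (Thr) → AUA (Ile) — missense.
Codon 4: CGC (Arg) → GGC (Gly) — missense.
Codon 5: ACC (Thr) → AGC (Ser) — missense.
Codon 6: AUG (Met) → AUC (Ile) — missense.
Codon 7: CUG (Leu) → CUU (Leu) — synonymous.
Synonymous: 2 of 7.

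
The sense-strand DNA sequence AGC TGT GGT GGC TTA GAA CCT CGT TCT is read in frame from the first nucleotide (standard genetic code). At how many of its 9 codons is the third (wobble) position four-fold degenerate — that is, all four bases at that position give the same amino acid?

Codon 1 AGC (Ser): third position 2-fold.
Codon 2 TGT (Cys): third position 2-fold.
Codon 3 GGT (Gly): third position 4-fold.
Codon 4 GGC (Gly): third position 4-fold.
Codon 5 TTA (Leu): third position 2-fold.
Codon 6 GAA (Glu): third position 2-fold.
Codon 7 CCT (Pro): third position 4-fold.
Codon 8 CGT (Arg): third position 4-fold.
Codon 9 TCT (Ser): third position 4-fold.
Four-fold degenerate third positions: 5.

5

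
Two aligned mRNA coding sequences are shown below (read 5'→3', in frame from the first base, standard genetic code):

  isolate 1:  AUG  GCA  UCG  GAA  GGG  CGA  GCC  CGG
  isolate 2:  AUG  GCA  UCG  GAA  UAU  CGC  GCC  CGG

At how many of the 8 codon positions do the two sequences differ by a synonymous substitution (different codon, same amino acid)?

1

Codon 1: AUG Met / AUG Met — identical.
Codon 2: GCA Ala / GCA Ala — identical.
Codon 3: UCG Ser / UCG Ser — identical.
Codon 4: GAA Glu / GAA Glu — identical.
Codon 5: GGG Gly / UAU Tyr — nonsynonymous.
Codon 6: CGA Arg / CGC Arg — synonymous.
Codon 7: GCC Ala / GCC Ala — identical.
Codon 8: CGG Arg / CGG Arg — identical.
Synonymous differences: 1.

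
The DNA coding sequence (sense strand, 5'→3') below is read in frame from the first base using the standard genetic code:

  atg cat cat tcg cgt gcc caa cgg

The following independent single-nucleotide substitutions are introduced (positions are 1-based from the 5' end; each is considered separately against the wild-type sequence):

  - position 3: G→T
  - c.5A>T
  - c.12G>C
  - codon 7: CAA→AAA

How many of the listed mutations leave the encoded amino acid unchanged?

Codon 1: ATG (Met) → ATT (Ile) — missense.
Codon 2: CAT (His) → CTT (Leu) — missense.
Codon 4: TCG (Ser) → TCC (Ser) — synonymous.
Codon 7: CAA (Gln) → AAA (Lys) — missense.
Synonymous: 1 of 4.

1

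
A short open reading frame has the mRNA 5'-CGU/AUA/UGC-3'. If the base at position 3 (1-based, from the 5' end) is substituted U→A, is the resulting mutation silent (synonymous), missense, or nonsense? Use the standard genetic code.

silent

Position 3 falls in codon 1: CGU → Arg.
After the substitution the codon is CGA → Arg.
Both encode Arg, so the change is synonymous.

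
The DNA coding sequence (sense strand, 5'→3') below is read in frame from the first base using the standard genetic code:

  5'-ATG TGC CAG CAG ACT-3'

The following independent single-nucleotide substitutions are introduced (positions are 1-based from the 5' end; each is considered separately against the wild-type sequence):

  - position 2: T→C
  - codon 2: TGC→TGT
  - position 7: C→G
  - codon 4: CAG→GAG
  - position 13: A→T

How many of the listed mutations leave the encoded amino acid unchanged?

Codon 1: ATG (Met) → ACG (Thr) — missense.
Codon 2: TGC (Cys) → TGT (Cys) — synonymous.
Codon 3: CAG (Gln) → GAG (Glu) — missense.
Codon 4: CAG (Gln) → GAG (Glu) — missense.
Codon 5: ACT (Thr) → TCT (Ser) — missense.
Synonymous: 1 of 5.

1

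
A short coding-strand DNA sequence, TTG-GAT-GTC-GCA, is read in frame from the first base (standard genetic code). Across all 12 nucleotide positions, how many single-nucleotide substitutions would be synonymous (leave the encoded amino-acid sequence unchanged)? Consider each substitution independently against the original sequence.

Codon 1 (TTG, Leu): 2 synonymous substitutions.
Codon 2 (GAT, Asp): 1 synonymous substitution.
Codon 3 (GTC, Val): 3 synonymous substitutions.
Codon 4 (GCA, Ala): 3 synonymous substitutions.
Total: 2 + 1 + 3 + 3 = 9.

9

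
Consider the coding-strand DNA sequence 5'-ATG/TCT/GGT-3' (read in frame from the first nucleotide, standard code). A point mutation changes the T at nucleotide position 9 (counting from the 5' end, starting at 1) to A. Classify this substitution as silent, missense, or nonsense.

silent

Position 9 falls in codon 3: GGT → Gly.
After the substitution the codon is GGA → Gly.
Both encode Gly, so the change is synonymous.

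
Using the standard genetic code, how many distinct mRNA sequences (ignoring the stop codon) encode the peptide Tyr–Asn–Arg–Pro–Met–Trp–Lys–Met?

192

Tyr: 2 codons.
Asn: 2 codons.
Arg: 6 codons.
Pro: 4 codons.
Met: 1 codon.
Trp: 1 codon.
Lys: 2 codons.
Met: 1 codon.
2 × 2 × 6 × 4 × 1 × 1 × 2 × 1 = 192.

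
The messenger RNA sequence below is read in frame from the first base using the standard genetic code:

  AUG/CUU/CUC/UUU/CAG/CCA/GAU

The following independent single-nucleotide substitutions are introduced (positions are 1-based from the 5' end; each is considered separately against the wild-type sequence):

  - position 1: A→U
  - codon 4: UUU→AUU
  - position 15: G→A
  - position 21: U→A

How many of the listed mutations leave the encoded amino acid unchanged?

Codon 1: AUG (Met) → UUG (Leu) — missense.
Codon 4: UUU (Phe) → AUU (Ile) — missense.
Codon 5: CAG (Gln) → CAA (Gln) — synonymous.
Codon 7: GAU (Asp) → GAA (Glu) — missense.
Synonymous: 1 of 4.

1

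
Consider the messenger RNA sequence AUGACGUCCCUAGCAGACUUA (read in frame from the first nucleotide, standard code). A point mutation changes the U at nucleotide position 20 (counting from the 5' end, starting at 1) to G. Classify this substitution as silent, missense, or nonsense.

nonsense

Position 20 falls in codon 7: UUA → Leu.
After the substitution the codon is UGA → Stop.
The new codon is a stop codon, so this is a nonsense mutation.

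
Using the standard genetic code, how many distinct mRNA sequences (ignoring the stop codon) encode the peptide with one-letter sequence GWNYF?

Gly: 4 codons.
Trp: 1 codon.
Asn: 2 codons.
Tyr: 2 codons.
Phe: 2 codons.
4 × 1 × 2 × 2 × 2 = 32.

32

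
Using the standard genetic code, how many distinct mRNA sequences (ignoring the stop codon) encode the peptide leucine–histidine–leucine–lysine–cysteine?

Leu: 6 codons.
His: 2 codons.
Leu: 6 codons.
Lys: 2 codons.
Cys: 2 codons.
6 × 2 × 6 × 2 × 2 = 288.

288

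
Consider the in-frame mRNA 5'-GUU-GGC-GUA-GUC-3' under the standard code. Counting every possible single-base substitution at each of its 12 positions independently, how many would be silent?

12

Codon 1 (GUU, Val): 3 synonymous substitutions.
Codon 2 (GGC, Gly): 3 synonymous substitutions.
Codon 3 (GUA, Val): 3 synonymous substitutions.
Codon 4 (GUC, Val): 3 synonymous substitutions.
Total: 3 + 3 + 3 + 3 = 12.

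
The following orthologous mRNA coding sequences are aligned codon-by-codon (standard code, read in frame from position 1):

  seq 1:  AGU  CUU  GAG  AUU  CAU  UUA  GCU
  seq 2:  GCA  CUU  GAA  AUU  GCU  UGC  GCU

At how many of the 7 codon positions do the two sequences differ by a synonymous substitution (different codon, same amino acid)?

Codon 1: AGU Ser / GCA Ala — nonsynonymous.
Codon 2: CUU Leu / CUU Leu — identical.
Codon 3: GAG Glu / GAA Glu — synonymous.
Codon 4: AUU Ile / AUU Ile — identical.
Codon 5: CAU His / GCU Ala — nonsynonymous.
Codon 6: UUA Leu / UGC Cys — nonsynonymous.
Codon 7: GCU Ala / GCU Ala — identical.
Synonymous differences: 1.

1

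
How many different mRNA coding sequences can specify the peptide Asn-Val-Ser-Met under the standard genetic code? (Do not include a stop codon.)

Asn: 2 codons.
Val: 4 codons.
Ser: 6 codons.
Met: 1 codon.
2 × 4 × 6 × 1 = 48.

48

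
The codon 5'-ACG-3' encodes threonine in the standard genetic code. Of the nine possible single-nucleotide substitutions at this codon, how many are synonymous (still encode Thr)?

3

Position 1: none → 0 synonymous.
Position 2: none → 0 synonymous.
Position 3: ACT, ACC, ACA → 3 synonymous.
Total: 0 + 0 + 3 = 3.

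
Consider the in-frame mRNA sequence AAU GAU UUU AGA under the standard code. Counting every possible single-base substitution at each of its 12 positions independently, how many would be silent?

Codon 1 (AAU, Asn): 1 synonymous substitution.
Codon 2 (GAU, Asp): 1 synonymous substitution.
Codon 3 (UUU, Phe): 1 synonymous substitution.
Codon 4 (AGA, Arg): 2 synonymous substitutions.
Total: 1 + 1 + 1 + 2 = 5.

5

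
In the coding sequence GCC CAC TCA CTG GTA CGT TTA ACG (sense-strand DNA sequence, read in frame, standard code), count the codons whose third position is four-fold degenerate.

6

Codon 1 GCC (Ala): third position 4-fold.
Codon 2 CAC (His): third position 2-fold.
Codon 3 TCA (Ser): third position 4-fold.
Codon 4 CTG (Leu): third position 4-fold.
Codon 5 GTA (Val): third position 4-fold.
Codon 6 CGT (Arg): third position 4-fold.
Codon 7 TTA (Leu): third position 2-fold.
Codon 8 ACG (Thr): third position 4-fold.
Four-fold degenerate third positions: 6.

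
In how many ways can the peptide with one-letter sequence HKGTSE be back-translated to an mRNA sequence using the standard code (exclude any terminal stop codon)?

His: 2 codons.
Lys: 2 codons.
Gly: 4 codons.
Thr: 4 codons.
Ser: 6 codons.
Glu: 2 codons.
2 × 2 × 4 × 4 × 6 × 2 = 768.

768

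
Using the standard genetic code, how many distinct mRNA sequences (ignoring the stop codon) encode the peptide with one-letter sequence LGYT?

192

Leu: 6 codons.
Gly: 4 codons.
Tyr: 2 codons.
Thr: 4 codons.
6 × 4 × 2 × 4 = 192.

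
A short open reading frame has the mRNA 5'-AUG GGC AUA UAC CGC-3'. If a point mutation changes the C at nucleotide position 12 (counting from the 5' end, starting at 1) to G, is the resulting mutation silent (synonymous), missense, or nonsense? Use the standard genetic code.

Position 12 falls in codon 4: UAC → Tyr.
After the substitution the codon is UAG → Stop.
The new codon is a stop codon, so this is a nonsense mutation.

nonsense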